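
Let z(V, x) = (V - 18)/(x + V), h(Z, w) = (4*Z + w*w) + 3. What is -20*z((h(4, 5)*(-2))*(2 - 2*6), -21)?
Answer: -17240/859 ≈ -20.070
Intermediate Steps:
h(Z, w) = 3 + w**2 + 4*Z (h(Z, w) = (4*Z + w**2) + 3 = (w**2 + 4*Z) + 3 = 3 + w**2 + 4*Z)
z(V, x) = (-18 + V)/(V + x)
-20*z((h(4, 5)*(-2))*(2 - 2*6), -21) = -20*(-18 + ((3 + 5**2 + 4*4)*(-2))*(2 - 2*6))/(((3 + 5**2 + 4*4)*(-2))*(2 - 2*6) - 21) = -20*(-18 + ((3 + 25 + 16)*(-2))*(2 - 12))/(((3 + 25 + 16)*(-2))*(2 - 12) - 21) = -20*(-18 + (44*(-2))*(-10))/((44*(-2))*(-10) - 21) = -20*(-18 - 88*(-10))/(-88*(-10) - 21) = -20*(-18 + 880)/(880 - 21) = -20*862/859 = -17240/859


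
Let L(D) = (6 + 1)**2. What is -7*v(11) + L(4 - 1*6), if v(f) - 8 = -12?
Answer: 77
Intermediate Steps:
v(f) = -4 (v(f) = 8 - 12 = -4)
L(D) = 49 (L(D) = 7**2 = 49)
-7*v(11) + L(4 - 1*6) = -7*(-4) + 49 = 28 + 49 = 77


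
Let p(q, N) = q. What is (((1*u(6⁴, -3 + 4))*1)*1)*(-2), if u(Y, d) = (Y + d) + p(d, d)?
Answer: -2596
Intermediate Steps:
u(Y, d) = Y + 2*d (u(Y, d) = (Y + d) + d = Y + 2*d)
(((1*u(6⁴, -3 + 4))*1)*1)*(-2) = (((1*(6⁴ + 2*(-3 + 4)))*1)*1)*(-2) = (((1*(1296 + 2*1))*1)*1)*(-2) = (((1*(1296 + 2))*1)*1)*(-2) = (((1*1298)*1)*1)*(-2) = ((1298*1)*1)*(-2) = (1298*1)*(-2) = 1298*(-2) = -2596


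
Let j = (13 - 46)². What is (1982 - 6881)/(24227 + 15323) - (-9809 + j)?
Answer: 344871101/39550 ≈ 8719.9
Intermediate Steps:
j = 1089 (j = (-33)² = 1089)
(1982 - 6881)/(24227 + 15323) - (-9809 + j) = (1982 - 6881)/(24227 + 15323) - (-9809 + 1089) = -4899/39550 - 1*(-8720) = -4899*1/39550 + 8720 = -4899/39550 + 8720 = 344871101/39550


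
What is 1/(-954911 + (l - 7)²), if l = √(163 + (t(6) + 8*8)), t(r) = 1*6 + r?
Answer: -954623/911305025285 + 14*√239/911305025285 ≈ -1.0473e-6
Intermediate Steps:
t(r) = 6 + r
l = √239 (l = √(163 + ((6 + 6) + 8*8)) = √(163 + (12 + 64)) = √(163 + 76) = √239 ≈ 15.460)
1/(-954911 + (l - 7)²) = 1/(-954911 + (√239 - 7)²) = 1/(-954911 + (-7 + √239)²)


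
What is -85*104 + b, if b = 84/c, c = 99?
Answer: -291692/33 ≈ -8839.2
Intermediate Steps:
b = 28/33 (b = 84/99 = 84*(1/99) = 28/33 ≈ 0.84848)
-85*104 + b = -85*104 + 28/33 = -8840 + 28/33 = -291692/33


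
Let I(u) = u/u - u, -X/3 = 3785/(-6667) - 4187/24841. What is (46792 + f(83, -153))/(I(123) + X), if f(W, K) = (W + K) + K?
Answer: -7712522466843/19839209792 ≈ -388.75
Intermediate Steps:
f(W, K) = W + 2*K (f(W, K) = (K + W) + K = W + 2*K)
X = 365813742/165614947 (X = -3*(3785/(-6667) - 4187/24841) = -3*(3785*(-1/6667) - 4187*1/24841) = -3*(-3785/6667 - 4187/24841) = -3*(-121937914/165614947) = 365813742/165614947 ≈ 2.2088)
I(u) = 1 - u
(46792 + f(83, -153))/(I(123) + X) = (46792 + (83 + 2*(-153)))/((1 - 1*123) + 365813742/165614947) = (46792 + (83 - 306))/((1 - 123) + 365813742/165614947) = (46792 - 223)/(-122 + 365813742/165614947) = 46569/(-19839209792/165614947) = 46569*(-165614947/19839209792) = -7712522466843/19839209792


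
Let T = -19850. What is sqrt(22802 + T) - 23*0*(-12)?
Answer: 6*sqrt(82) ≈ 54.332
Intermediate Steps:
sqrt(22802 + T) - 23*0*(-12) = sqrt(22802 - 19850) - 23*0*(-12) = sqrt(2952) - 0*(-12) = 6*sqrt(82) - 1*0 = 6*sqrt(82) + 0 = 6*sqrt(82)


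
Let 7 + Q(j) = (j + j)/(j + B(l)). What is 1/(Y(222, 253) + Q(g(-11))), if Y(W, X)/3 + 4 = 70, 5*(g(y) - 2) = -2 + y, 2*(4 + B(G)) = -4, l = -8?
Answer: 11/2103 ≈ 0.0052306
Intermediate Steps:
B(G) = -6 (B(G) = -4 + (1/2)*(-4) = -4 - 2 = -6)
g(y) = 8/5 + y/5 (g(y) = 2 + (-2 + y)/5 = 2 + (-2/5 + y/5) = 8/5 + y/5)
Y(W, X) = 198 (Y(W, X) = -12 + 3*70 = -12 + 210 = 198)
Q(j) = -7 + 2*j/(-6 + j) (Q(j) = -7 + (j + j)/(j - 6) = -7 + (2*j)/(-6 + j) = -7 + 2*j/(-6 + j))
1/(Y(222, 253) + Q(g(-11))) = 1/(198 + (42 - 5*(8/5 + (1/5)*(-11)))/(-6 + (8/5 + (1/5)*(-11)))) = 1/(198 + (42 - 5*(8/5 - 11/5))/(-6 + (8/5 - 11/5))) = 1/(198 + (42 - 5*(-3/5))/(-6 - 3/5)) = 1/(198 + (42 + 3)/(-33/5)) = 1/(198 - 5/33*45) = 1/(198 - 75/11) = 1/(2103/11) = 11/2103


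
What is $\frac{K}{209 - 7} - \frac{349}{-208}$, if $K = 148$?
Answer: $\frac{50641}{21008} \approx 2.4106$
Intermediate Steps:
$\frac{K}{209 - 7} - \frac{349}{-208} = \frac{148}{209 - 7} - \frac{349}{-208} = \frac{148}{202} - - \frac{349}{208} = 148 \cdot \frac{1}{202} + \frac{349}{208} = \frac{74}{101} + \frac{349}{208} = \frac{50641}{21008}$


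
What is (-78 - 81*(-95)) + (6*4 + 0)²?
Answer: 8193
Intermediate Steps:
(-78 - 81*(-95)) + (6*4 + 0)² = (-78 + 7695) + (24 + 0)² = 7617 + 24² = 7617 + 576 = 8193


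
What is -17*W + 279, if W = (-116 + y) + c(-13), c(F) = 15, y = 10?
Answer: 1826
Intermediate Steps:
W = -91 (W = (-116 + 10) + 15 = -106 + 15 = -91)
-17*W + 279 = -17*(-91) + 279 = 1547 + 279 = 1826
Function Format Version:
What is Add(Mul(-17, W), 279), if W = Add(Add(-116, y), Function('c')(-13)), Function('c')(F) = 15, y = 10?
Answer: 1826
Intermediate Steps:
W = -91 (W = Add(Add(-116, 10), 15) = Add(-106, 15) = -91)
Add(Mul(-17, W), 279) = Add(Mul(-17, -91), 279) = Add(1547, 279) = 1826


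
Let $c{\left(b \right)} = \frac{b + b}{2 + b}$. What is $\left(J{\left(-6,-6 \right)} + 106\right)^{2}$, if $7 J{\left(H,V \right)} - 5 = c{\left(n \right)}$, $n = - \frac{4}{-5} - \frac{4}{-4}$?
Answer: $\frac{201952521}{17689} \approx 11417.0$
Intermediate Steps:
$n = \frac{9}{5}$ ($n = \left(-4\right) \left(- \frac{1}{5}\right) - -1 = \frac{4}{5} + 1 = \frac{9}{5} \approx 1.8$)
$c{\left(b \right)} = \frac{2 b}{2 + b}$
$J{\left(H,V \right)} = \frac{113}{133}$ ($J{\left(H,V \right)} = \frac{5}{7} + \frac{2 \cdot \frac{9}{5} \frac{1}{2 + \frac{9}{5}}}{7} = \frac{5}{7} + \frac{2 \cdot \frac{9}{5} \frac{1}{\frac{19}{5}}}{7} = \frac{5}{7} + \frac{2 \cdot \frac{9}{5} \cdot \frac{5}{19}}{7} = \frac{5}{7} + \frac{1}{7} \cdot \frac{18}{19} = \frac{5}{7} + \frac{18}{133} = \frac{113}{133}$)
$\left(J{\left(-6,-6 \right)} + 106\right)^{2} = \left(\frac{113}{133} + 106\right)^{2} = \left(\frac{14211}{133}\right)^{2} = \frac{201952521}{17689}$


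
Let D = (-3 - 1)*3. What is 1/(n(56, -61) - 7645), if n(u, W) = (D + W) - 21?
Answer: -1/7739 ≈ -0.00012922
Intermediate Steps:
D = -12 (D = -4*3 = -12)
n(u, W) = -33 + W (n(u, W) = (-12 + W) - 21 = -33 + W)
1/(n(56, -61) - 7645) = 1/((-33 - 61) - 7645) = 1/(-94 - 7645) = 1/(-7739) = -1/7739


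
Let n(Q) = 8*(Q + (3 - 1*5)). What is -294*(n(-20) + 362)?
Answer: -54684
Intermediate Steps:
n(Q) = -16 + 8*Q (n(Q) = 8*(Q + (3 - 5)) = 8*(Q - 2) = 8*(-2 + Q) = -16 + 8*Q)
-294*(n(-20) + 362) = -294*((-16 + 8*(-20)) + 362) = -294*((-16 - 160) + 362) = -294*(-176 + 362) = -294*186 = -54684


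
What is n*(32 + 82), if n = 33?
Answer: 3762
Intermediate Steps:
n*(32 + 82) = 33*(32 + 82) = 33*114 = 3762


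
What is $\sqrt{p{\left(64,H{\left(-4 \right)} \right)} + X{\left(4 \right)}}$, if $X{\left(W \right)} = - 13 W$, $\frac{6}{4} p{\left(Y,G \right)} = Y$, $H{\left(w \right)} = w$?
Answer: $\frac{2 i \sqrt{21}}{3} \approx 3.055 i$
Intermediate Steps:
$p{\left(Y,G \right)} = \frac{2 Y}{3}$
$\sqrt{p{\left(64,H{\left(-4 \right)} \right)} + X{\left(4 \right)}} = \sqrt{\frac{2}{3} \cdot 64 - 52} = \sqrt{\frac{128}{3} - 52} = \sqrt{- \frac{28}{3}} = \frac{2 i \sqrt{21}}{3}$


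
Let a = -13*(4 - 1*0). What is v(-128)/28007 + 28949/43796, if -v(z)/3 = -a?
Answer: 803942467/1226594572 ≈ 0.65543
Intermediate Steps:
a = -52 (a = -13*(4 + 0) = -13*4 = -52)
v(z) = -156 (v(z) = -(-3)*(-52) = -3*52 = -156)
v(-128)/28007 + 28949/43796 = -156/28007 + 28949/43796 = 803942467/1226594572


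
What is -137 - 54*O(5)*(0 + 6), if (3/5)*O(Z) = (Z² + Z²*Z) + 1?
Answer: -81677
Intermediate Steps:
O(Z) = 5/3 + 5*Z²/3 + 5*Z³/3 (O(Z) = 5*((Z² + Z²*Z) + 1)/3 = 5*((Z² + Z³) + 1)/3 = 5*(1 + Z² + Z³)/3 = 5/3 + 5*Z²/3 + 5*Z³/3)
-137 - 54*O(5)*(0 + 6) = -137 - 54*(5/3 + (5/3)*5² + (5/3)*5³)*(0 + 6) = -137 - 54*(5/3 + (5/3)*25 + (5/3)*125)*6 = -137 - 54*(5/3 + 125/3 + 625/3)*6 = -137 - 13590*6 = -137 - 54*1510 = -137 - 81540 = -81677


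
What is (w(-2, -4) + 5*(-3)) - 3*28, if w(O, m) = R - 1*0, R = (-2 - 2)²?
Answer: -83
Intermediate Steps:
R = 16 (R = (-4)² = 16)
w(O, m) = 16 (w(O, m) = 16 - 1*0 = 16 + 0 = 16)
(w(-2, -4) + 5*(-3)) - 3*28 = (16 + 5*(-3)) - 3*28 = (16 - 15) - 84 = 1 - 84 = -83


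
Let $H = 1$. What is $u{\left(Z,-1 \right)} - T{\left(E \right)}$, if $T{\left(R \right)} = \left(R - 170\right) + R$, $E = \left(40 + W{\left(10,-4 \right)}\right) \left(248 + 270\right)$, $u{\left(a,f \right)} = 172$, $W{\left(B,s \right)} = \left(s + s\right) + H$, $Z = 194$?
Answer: $-33846$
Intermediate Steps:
$W{\left(B,s \right)} = 1 + 2 s$ ($W{\left(B,s \right)} = \left(s + s\right) + 1 = 2 s + 1 = 1 + 2 s$)
$E = 17094$ ($E = \left(40 + \left(1 + 2 \left(-4\right)\right)\right) \left(248 + 270\right) = \left(40 + \left(1 - 8\right)\right) 518 = \left(40 - 7\right) 518 = 33 \cdot 518 = 17094$)
$T{\left(R \right)} = -170 + 2 R$ ($T{\left(R \right)} = \left(-170 + R\right) + R = -170 + 2 R$)
$u{\left(Z,-1 \right)} - T{\left(E \right)} = 172 - \left(-170 + 2 \cdot 17094\right) = 172 - \left(-170 + 34188\right) = 172 - 34018 = -33846$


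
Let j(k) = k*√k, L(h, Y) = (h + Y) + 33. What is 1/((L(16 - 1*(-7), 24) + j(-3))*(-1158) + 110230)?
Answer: 8795/172807064 - 1737*I*√3/172807064 ≈ 5.0895e-5 - 1.741e-5*I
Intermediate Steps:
L(h, Y) = 33 + Y + h (L(h, Y) = (Y + h) + 33 = 33 + Y + h)
j(k) = k^(3/2)
1/((L(16 - 1*(-7), 24) + j(-3))*(-1158) + 110230) = 1/(((33 + 24 + (16 - 1*(-7))) + (-3)^(3/2))*(-1158) + 110230) = 1/(((33 + 24 + (16 + 7)) - 3*I*√3)*(-1158) + 110230) = 1/(((33 + 24 + 23) - 3*I*√3)*(-1158) + 110230) = 1/((80 - 3*I*√3)*(-1158) + 110230) = 1/((-92640 + 3474*I*√3) + 110230) = 1/(17590 + 3474*I*√3)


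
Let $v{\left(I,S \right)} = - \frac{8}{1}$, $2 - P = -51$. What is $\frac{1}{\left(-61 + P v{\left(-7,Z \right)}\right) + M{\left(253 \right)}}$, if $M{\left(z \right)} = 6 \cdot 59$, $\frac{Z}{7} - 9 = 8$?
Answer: $- \frac{1}{131} \approx -0.0076336$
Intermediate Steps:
$Z = 119$ ($Z = 63 + 7 \cdot 8 = 63 + 56 = 119$)
$P = 53$ ($P = 2 - -51 = 2 + 51 = 53$)
$v{\left(I,S \right)} = -8$ ($v{\left(I,S \right)} = \left(-8\right) 1 = -8$)
$M{\left(z \right)} = 354$
$\frac{1}{\left(-61 + P v{\left(-7,Z \right)}\right) + M{\left(253 \right)}} = \frac{1}{\left(-61 + 53 \left(-8\right)\right) + 354} = \frac{1}{\left(-61 - 424\right) + 354} = \frac{1}{-485 + 354} = \frac{1}{-131} = - \frac{1}{131}$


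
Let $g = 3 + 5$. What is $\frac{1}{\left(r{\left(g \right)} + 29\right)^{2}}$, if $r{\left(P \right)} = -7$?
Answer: $\frac{1}{484} \approx 0.0020661$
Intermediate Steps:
$g = 8$
$\frac{1}{\left(r{\left(g \right)} + 29\right)^{2}} = \frac{1}{\left(-7 + 29\right)^{2}} = \frac{1}{22^{2}} = \frac{1}{484}$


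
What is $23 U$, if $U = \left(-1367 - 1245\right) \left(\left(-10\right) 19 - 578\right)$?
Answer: $46138368$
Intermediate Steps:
$U = 2006016$ ($U = - 2612 \left(-190 - 578\right) = \left(-2612\right) \left(-768\right) = 2006016$)
$23 U = 23 \cdot 2006016 = 46138368$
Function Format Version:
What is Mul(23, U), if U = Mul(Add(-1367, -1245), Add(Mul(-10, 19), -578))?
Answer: 46138368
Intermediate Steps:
U = 2006016 (U = Mul(-2612, Add(-190, -578)) = Mul(-2612, -768) = 2006016)
Mul(23, U) = Mul(23, 2006016) = 46138368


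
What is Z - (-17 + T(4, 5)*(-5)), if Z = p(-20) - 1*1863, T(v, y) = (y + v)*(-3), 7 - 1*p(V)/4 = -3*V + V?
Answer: -2113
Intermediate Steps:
p(V) = 28 + 8*V (p(V) = 28 - 4*(-3*V + V) = 28 - (-8)*V = 28 + 8*V)
T(v, y) = -3*v - 3*y (T(v, y) = (v + y)*(-3) = -3*v - 3*y)
Z = -1995 (Z = (28 + 8*(-20)) - 1*1863 = (28 - 160) - 1863 = -132 - 1863 = -1995)
Z - (-17 + T(4, 5)*(-5)) = -1995 - (-17 + (-3*4 - 3*5)*(-5)) = -1995 - (-17 + (-12 - 15)*(-5)) = -1995 - (-17 - 27*(-5)) = -1995 - (-17 + 135) = -1995 - 1*118 = -1995 - 118 = -2113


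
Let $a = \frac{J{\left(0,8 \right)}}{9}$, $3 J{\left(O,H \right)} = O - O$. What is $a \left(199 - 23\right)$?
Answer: $0$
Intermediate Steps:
$J{\left(O,H \right)} = 0$ ($J{\left(O,H \right)} = \frac{O - O}{3} = \frac{1}{3} \cdot 0 = 0$)
$a = 0$ ($a = \frac{0}{9} = 0 \cdot \frac{1}{9} = 0$)
$a \left(199 - 23\right) = 0 \left(199 - 23\right) = 0 \cdot 176 = 0$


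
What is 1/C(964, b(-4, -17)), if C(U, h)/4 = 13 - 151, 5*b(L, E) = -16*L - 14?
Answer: -1/552 ≈ -0.0018116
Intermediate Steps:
b(L, E) = -14/5 - 16*L/5 (b(L, E) = (-16*L - 14)/5 = (-14 - 16*L)/5 = -14/5 - 16*L/5)
C(U, h) = -552 (C(U, h) = 4*(13 - 151) = 4*(-138) = -552)
1/C(964, b(-4, -17)) = 1/(-552) = -1/552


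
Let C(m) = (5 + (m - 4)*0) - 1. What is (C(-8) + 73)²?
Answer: 5929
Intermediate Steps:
C(m) = 4 (C(m) = (5 + (-4 + m)*0) - 1 = (5 + 0) - 1 = 5 - 1 = 4)
(C(-8) + 73)² = (4 + 73)² = 77² = 5929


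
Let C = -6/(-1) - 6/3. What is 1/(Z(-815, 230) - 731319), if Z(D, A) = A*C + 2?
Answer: -1/730397 ≈ -1.3691e-6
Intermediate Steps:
C = 4 (C = -6*(-1) - 6*⅓ = 6 - 2 = 4)
Z(D, A) = 2 + 4*A (Z(D, A) = A*4 + 2 = 4*A + 2 = 2 + 4*A)
1/(Z(-815, 230) - 731319) = 1/((2 + 4*230) - 731319) = 1/((2 + 920) - 731319) = 1/(922 - 731319) = 1/(-730397) = -1/730397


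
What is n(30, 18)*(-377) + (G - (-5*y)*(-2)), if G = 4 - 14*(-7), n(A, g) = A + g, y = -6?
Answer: -17934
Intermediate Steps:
G = 102 (G = 4 + 98 = 102)
n(30, 18)*(-377) + (G - (-5*y)*(-2)) = (30 + 18)*(-377) + (102 - (-5*(-6))*(-2)) = 48*(-377) + (102 - 30*(-2)) = -18096 + (102 - 1*(-60)) = -18096 + (102 + 60) = -18096 + 162 = -17934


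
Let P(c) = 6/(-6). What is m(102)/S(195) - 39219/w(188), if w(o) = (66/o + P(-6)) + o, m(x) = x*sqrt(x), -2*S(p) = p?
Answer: -3686586/17611 - 68*sqrt(102)/65 ≈ -219.90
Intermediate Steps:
S(p) = -p/2
P(c) = -1 (P(c) = 6*(-1/6) = -1)
m(x) = x**(3/2)
w(o) = -1 + o + 66/o (w(o) = (66/o - 1) + o = (-1 + 66/o) + o = -1 + o + 66/o)
m(102)/S(195) - 39219/w(188) = 102**(3/2)/((-1/2*195)) - 39219/(-1 + 188 + 66/188) = (102*sqrt(102))/(-195/2) - 39219/(-1 + 188 + 66*(1/188)) = (102*sqrt(102))*(-2/195) - 39219/(-1 + 188 + 33/94) = -68*sqrt(102)/65 - 39219/17611/94 = -68*sqrt(102)/65 - 39219*94/17611 = -68*sqrt(102)/65 - 3686586/17611 = -3686586/17611 - 68*sqrt(102)/65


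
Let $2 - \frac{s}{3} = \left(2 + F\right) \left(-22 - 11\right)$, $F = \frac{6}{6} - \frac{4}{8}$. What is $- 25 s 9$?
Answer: $- \frac{114075}{2} \approx -57038.0$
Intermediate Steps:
$F = \frac{1}{2}$ ($F = 6 \cdot \frac{1}{6} - \frac{1}{2} = 1 - \frac{1}{2} = \frac{1}{2} \approx 0.5$)
$s = \frac{507}{2}$ ($s = 6 - 3 \left(2 + \frac{1}{2}\right) \left(-22 - 11\right) = 6 - 3 \cdot \frac{5}{2} \left(-33\right) = 6 - - \frac{495}{2} = 6 + \frac{495}{2} = \frac{507}{2} \approx 253.5$)
$- 25 s 9 = \left(-25\right) \frac{507}{2} \cdot 9 = \left(- \frac{12675}{2}\right) 9 = - \frac{114075}{2}$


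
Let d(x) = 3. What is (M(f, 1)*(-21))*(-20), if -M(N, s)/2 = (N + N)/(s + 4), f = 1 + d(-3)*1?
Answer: -1344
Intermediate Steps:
f = 4 (f = 1 + 3*1 = 1 + 3 = 4)
M(N, s) = -4*N/(4 + s) (M(N, s) = -2*(N + N)/(s + 4) = -2*2*N/(4 + s) = -4*N/(4 + s))
(M(f, 1)*(-21))*(-20) = (-4*4/(4 + 1)*(-21))*(-20) = (-4*4/5*(-21))*(-20) = (-4*4*⅕*(-21))*(-20) = -16/5*(-21)*(-20) = (336/5)*(-20) = -1344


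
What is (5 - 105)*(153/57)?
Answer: -5100/19 ≈ -268.42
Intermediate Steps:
(5 - 105)*(153/57) = -15300/57 = -100*51/19 = -5100/19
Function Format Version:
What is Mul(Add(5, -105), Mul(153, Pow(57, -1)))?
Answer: Rational(-5100, 19) ≈ -268.42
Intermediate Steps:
Mul(Add(5, -105), Mul(153, Pow(57, -1))) = Mul(-100, Mul(153, Rational(1, 57))) = Mul(-100, Rational(51, 19)) = Rational(-5100, 19)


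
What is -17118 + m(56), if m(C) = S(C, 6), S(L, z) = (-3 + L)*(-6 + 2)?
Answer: -17330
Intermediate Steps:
S(L, z) = 12 - 4*L (S(L, z) = (-3 + L)*(-4) = 12 - 4*L)
m(C) = 12 - 4*C
-17118 + m(56) = -17118 + (12 - 4*56) = -17118 + (12 - 224) = -17118 - 212 = -17330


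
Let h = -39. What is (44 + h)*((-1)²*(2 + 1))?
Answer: 15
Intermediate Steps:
(44 + h)*((-1)²*(2 + 1)) = (44 - 39)*((-1)²*(2 + 1)) = 5*(1*3) = 5*3 = 15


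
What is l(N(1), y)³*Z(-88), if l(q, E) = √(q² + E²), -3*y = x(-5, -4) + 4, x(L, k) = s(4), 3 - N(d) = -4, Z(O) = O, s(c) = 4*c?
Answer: -2146232/27 ≈ -79490.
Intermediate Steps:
N(d) = 7 (N(d) = 3 - 1*(-4) = 3 + 4 = 7)
x(L, k) = 16 (x(L, k) = 4*4 = 16)
y = -20/3 (y = -(16 + 4)/3 = -⅓*20 = -20/3 ≈ -6.6667)
l(q, E) = √(E² + q²)
l(N(1), y)³*Z(-88) = (√((-20/3)² + 7²))³*(-88) = (√(400/9 + 49))³*(-88) = (√(841/9))³*(-88) = (29/3)³*(-88) = (24389/27)*(-88) = -2146232/27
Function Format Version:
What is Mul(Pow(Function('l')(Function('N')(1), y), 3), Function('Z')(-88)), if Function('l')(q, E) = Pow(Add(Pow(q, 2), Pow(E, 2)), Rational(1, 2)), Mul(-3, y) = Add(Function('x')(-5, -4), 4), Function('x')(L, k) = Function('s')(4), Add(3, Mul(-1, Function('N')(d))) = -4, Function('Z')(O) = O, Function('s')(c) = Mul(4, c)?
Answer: Rational(-2146232, 27) ≈ -79490.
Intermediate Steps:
Function('N')(d) = 7 (Function('N')(d) = Add(3, Mul(-1, -4)) = Add(3, 4) = 7)
Function('x')(L, k) = 16 (Function('x')(L, k) = Mul(4, 4) = 16)
y = Rational(-20, 3) (y = Mul(Rational(-1, 3), Add(16, 4)) = Mul(Rational(-1, 3), 20) = Rational(-20, 3) ≈ -6.6667)
Function('l')(q, E) = Pow(Add(Pow(E, 2), Pow(q, 2)), Rational(1, 2))
Mul(Pow(Function('l')(Function('N')(1), y), 3), Function('Z')(-88)) = Mul(Pow(Pow(Add(Pow(Rational(-20, 3), 2), Pow(7, 2)), Rational(1, 2)), 3), -88) = Mul(Pow(Pow(Add(Rational(400, 9), 49), Rational(1, 2)), 3), -88) = Mul(Pow(Pow(Rational(841, 9), Rational(1, 2)), 3), -88) = Mul(Pow(Rational(29, 3), 3), -88) = Mul(Rational(24389, 27), -88) = Rational(-2146232, 27)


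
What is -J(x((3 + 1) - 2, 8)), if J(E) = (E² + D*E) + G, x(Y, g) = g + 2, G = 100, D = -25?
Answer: 50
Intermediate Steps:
x(Y, g) = 2 + g
J(E) = 100 + E² - 25*E (J(E) = (E² - 25*E) + 100 = 100 + E² - 25*E)
-J(x((3 + 1) - 2, 8)) = -(100 + (2 + 8)² - 25*(2 + 8)) = -(100 + 10² - 25*10) = -(100 + 100 - 250) = -1*(-50) = 50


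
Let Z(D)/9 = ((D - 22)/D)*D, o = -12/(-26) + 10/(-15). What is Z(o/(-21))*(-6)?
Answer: 108060/91 ≈ 1187.5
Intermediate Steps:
o = -8/39 (o = -12*(-1/26) + 10*(-1/15) = 6/13 - ⅔ = -8/39 ≈ -0.20513)
Z(D) = -198 + 9*D (Z(D) = 9*(((D - 22)/D)*D) = 9*(((-22 + D)/D)*D) = 9*(-22 + D) = -198 + 9*D)
Z(o/(-21))*(-6) = (-198 + 9*(-8/39/(-21)))*(-6) = (-198 + 9*(-8/39*(-1/21)))*(-6) = (-198 + 9*(8/819))*(-6) = (-198 + 8/91)*(-6) = -18010/91*(-6) = 108060/91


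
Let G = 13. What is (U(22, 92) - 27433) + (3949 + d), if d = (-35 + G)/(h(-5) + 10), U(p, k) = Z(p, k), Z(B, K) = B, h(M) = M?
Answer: -117332/5 ≈ -23466.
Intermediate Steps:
U(p, k) = p
d = -22/5 (d = (-35 + 13)/(-5 + 10) = -22/5 ≈ -4.4000)
(U(22, 92) - 27433) + (3949 + d) = (22 - 27433) + (3949 - 22/5) = -27411 + 19723/5 = -117332/5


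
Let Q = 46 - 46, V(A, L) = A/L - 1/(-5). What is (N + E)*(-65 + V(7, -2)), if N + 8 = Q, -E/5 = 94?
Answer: 163237/5 ≈ 32647.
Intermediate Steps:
E = -470 (E = -5*94 = -470)
V(A, L) = ⅕ + A/L (V(A, L) = A/L - 1*(-⅕) = A/L + ⅕ = ⅕ + A/L)
Q = 0
N = -8 (N = -8 + 0 = -8)
(N + E)*(-65 + V(7, -2)) = (-8 - 470)*(-65 + (7 + (⅕)*(-2))/(-2)) = -478*(-65 - (7 - ⅖)/2) = -478*(-65 - ½*33/5) = -478*(-65 - 33/10) = -478*(-683/10) = 163237/5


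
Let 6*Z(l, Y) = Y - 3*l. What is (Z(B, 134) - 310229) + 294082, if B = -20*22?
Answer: -47714/3 ≈ -15905.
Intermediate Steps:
B = -440
Z(l, Y) = -l/2 + Y/6 (Z(l, Y) = (Y - 3*l)/6 = -l/2 + Y/6)
(Z(B, 134) - 310229) + 294082 = ((-1/2*(-440) + (1/6)*134) - 310229) + 294082 = ((220 + 67/3) - 310229) + 294082 = (727/3 - 310229) + 294082 = -929960/3 + 294082 = -47714/3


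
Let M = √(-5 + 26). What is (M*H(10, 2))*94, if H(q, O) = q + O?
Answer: 1128*√21 ≈ 5169.1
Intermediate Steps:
H(q, O) = O + q
M = √21 ≈ 4.5826
(M*H(10, 2))*94 = (√21*(2 + 10))*94 = (√21*12)*94 = (12*√21)*94 = 1128*√21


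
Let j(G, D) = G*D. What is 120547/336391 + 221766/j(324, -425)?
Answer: -9666794101/7720173450 ≈ -1.2521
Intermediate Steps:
j(G, D) = D*G
120547/336391 + 221766/j(324, -425) = 120547/336391 + 221766/((-425*324)) = 120547*(1/336391) + 221766/(-137700) = 120547/336391 + 221766*(-1/137700) = 120547/336391 - 36961/22950 = -9666794101/7720173450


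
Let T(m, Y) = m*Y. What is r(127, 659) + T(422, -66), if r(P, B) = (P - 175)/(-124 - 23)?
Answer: -1364732/49 ≈ -27852.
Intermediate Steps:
T(m, Y) = Y*m
r(P, B) = 25/21 - P/147 (r(P, B) = (-175 + P)/(-147) = (-175 + P)*(-1/147) = 25/21 - P/147)
r(127, 659) + T(422, -66) = (25/21 - 1/147*127) - 66*422 = (25/21 - 127/147) - 27852 = 16/49 - 27852 = -1364732/49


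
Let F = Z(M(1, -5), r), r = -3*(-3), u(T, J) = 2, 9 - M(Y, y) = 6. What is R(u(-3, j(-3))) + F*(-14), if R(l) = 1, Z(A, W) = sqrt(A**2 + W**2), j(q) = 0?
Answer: 1 - 42*sqrt(10) ≈ -131.82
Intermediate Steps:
M(Y, y) = 3 (M(Y, y) = 9 - 1*6 = 9 - 6 = 3)
r = 9
F = 3*sqrt(10) (F = sqrt(3**2 + 9**2) = sqrt(9 + 81) = sqrt(90) = 3*sqrt(10) ≈ 9.4868)
R(u(-3, j(-3))) + F*(-14) = 1 + (3*sqrt(10))*(-14) = 1 - 42*sqrt(10)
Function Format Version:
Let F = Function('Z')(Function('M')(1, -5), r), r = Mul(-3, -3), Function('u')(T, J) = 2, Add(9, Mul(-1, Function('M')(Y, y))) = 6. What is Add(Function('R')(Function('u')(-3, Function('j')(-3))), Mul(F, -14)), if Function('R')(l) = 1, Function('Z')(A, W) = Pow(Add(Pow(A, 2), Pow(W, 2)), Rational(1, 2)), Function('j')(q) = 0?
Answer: Add(1, Mul(-42, Pow(10, Rational(1, 2)))) ≈ -131.82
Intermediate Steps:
Function('M')(Y, y) = 3 (Function('M')(Y, y) = Add(9, Mul(-1, 6)) = Add(9, -6) = 3)
r = 9
F = Mul(3, Pow(10, Rational(1, 2))) (F = Pow(Add(Pow(3, 2), Pow(9, 2)), Rational(1, 2)) = Pow(Add(9, 81), Rational(1, 2)) = Pow(90, Rational(1, 2)) = Mul(3, Pow(10, Rational(1, 2))) ≈ 9.4868)
Add(Function('R')(Function('u')(-3, Function('j')(-3))), Mul(F, -14)) = Add(1, Mul(Mul(3, Pow(10, Rational(1, 2))), -14)) = Add(1, Mul(-42, Pow(10, Rational(1, 2))))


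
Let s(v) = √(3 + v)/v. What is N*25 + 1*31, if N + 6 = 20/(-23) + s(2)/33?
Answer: -3237/23 + 25*√5/66 ≈ -139.89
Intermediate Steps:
s(v) = √(3 + v)/v
N = -158/23 + √5/66 (N = -6 + (20/(-23) + (√(3 + 2)/2)/33) = -6 + (20*(-1/23) + (√5/2)*(1/33)) = -6 + (-20/23 + √5/66) = -158/23 + √5/66 ≈ -6.8357)
N*25 + 1*31 = (-158/23 + √5/66)*25 + 1*31 = (-3950/23 + 25*√5/66) + 31 = -3237/23 + 25*√5/66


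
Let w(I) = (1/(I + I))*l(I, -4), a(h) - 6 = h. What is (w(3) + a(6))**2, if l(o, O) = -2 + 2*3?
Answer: 1444/9 ≈ 160.44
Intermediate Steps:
a(h) = 6 + h
l(o, O) = 4 (l(o, O) = -2 + 6 = 4)
w(I) = 2/I (w(I) = (1/(I + I))*4 = (1/(2*I))*4 = 2/I)
(w(3) + a(6))**2 = (2/3 + (6 + 6))**2 = (2*(1/3) + 12)**2 = (2/3 + 12)**2 = (38/3)**2 = 1444/9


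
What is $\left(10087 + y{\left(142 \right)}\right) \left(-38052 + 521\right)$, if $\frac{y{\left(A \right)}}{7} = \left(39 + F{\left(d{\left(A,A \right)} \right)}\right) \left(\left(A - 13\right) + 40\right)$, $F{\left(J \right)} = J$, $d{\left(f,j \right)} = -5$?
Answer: $-1888147079$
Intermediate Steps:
$y{\left(A \right)} = 6426 + 238 A$ ($y{\left(A \right)} = 7 \left(39 - 5\right) \left(\left(A - 13\right) + 40\right) = 7 \cdot 34 \left(\left(A - 13\right) + 40\right) = 7 \cdot 34 \left(\left(-13 + A\right) + 40\right) = 7 \cdot 34 \left(27 + A\right) = 7 \left(918 + 34 A\right) = 6426 + 238 A$)
$\left(10087 + y{\left(142 \right)}\right) \left(-38052 + 521\right) = \left(10087 + \left(6426 + 238 \cdot 142\right)\right) \left(-38052 + 521\right) = \left(10087 + \left(6426 + 33796\right)\right) \left(-37531\right) = \left(10087 + 40222\right) \left(-37531\right) = 50309 \left(-37531\right) = -1888147079$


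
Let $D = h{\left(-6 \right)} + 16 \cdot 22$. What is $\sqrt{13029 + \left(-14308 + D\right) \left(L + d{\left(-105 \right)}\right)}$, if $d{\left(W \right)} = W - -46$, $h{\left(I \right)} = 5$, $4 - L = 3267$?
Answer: $\sqrt{46358251} \approx 6808.7$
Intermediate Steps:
$L = -3263$ ($L = 4 - 3267 = -3263$)
$d{\left(W \right)} = 46 + W$ ($d{\left(W \right)} = W + 46 = 46 + W$)
$D = 357$ ($D = 5 + 16 \cdot 22 = 5 + 352 = 357$)
$\sqrt{13029 + \left(-14308 + D\right) \left(L + d{\left(-105 \right)}\right)} = \sqrt{13029 + \left(-14308 + 357\right) \left(-3263 + \left(46 - 105\right)\right)} = \sqrt{13029 - 13951 \left(-3263 - 59\right)} = \sqrt{13029 - -46345222} = \sqrt{13029 + 46345222} = \sqrt{46358251}$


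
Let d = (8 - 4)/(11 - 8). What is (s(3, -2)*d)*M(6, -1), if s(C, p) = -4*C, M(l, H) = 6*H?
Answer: 96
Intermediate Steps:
d = 4/3 ≈ 1.3333
(s(3, -2)*d)*M(6, -1) = (-4*3*(4/3))*(6*(-1)) = -12*4/3*(-6) = -16*(-6) = 96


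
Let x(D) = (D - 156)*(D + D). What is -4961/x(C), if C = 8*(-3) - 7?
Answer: -451/1054 ≈ -0.42789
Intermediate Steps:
C = -31 (C = -24 - 7 = -31)
x(D) = 2*D*(-156 + D) (x(D) = (-156 + D)*(2*D) = 2*D*(-156 + D))
-4961/x(C) = -4961*(-1/(62*(-156 - 31))) = -4961/(2*(-31)*(-187)) = -4961/11594 = -4961*1/11594 = -451/1054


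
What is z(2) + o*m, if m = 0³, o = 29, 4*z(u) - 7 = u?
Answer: 9/4 ≈ 2.2500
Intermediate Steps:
z(u) = 7/4 + u/4
m = 0
z(2) + o*m = (7/4 + (¼)*2) + 29*0 = (7/4 + ½) + 0 = 9/4 + 0 = 9/4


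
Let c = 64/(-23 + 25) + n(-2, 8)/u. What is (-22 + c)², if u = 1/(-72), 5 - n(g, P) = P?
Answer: 51076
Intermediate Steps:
n(g, P) = 5 - P
u = -1/72 ≈ -0.013889
c = 248 (c = 64/(-23 + 25) + (5 - 1*8)/(-1/72) = 64/2 + (5 - 8)*(-72) = 64*(½) - 3*(-72) = 32 + 216 = 248)
(-22 + c)² = (-22 + 248)² = 226² = 51076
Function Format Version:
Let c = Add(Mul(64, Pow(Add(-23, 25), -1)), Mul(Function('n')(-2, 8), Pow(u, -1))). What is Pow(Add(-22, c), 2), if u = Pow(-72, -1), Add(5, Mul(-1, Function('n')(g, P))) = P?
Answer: 51076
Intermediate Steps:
Function('n')(g, P) = Add(5, Mul(-1, P))
u = Rational(-1, 72) ≈ -0.013889
c = 248 (c = Add(Mul(64, Pow(Add(-23, 25), -1)), Mul(Add(5, Mul(-1, 8)), Pow(Rational(-1, 72), -1))) = Add(Mul(64, Pow(2, -1)), Mul(Add(5, -8), -72)) = Add(Mul(64, Rational(1, 2)), Mul(-3, -72)) = Add(32, 216) = 248)
Pow(Add(-22, c), 2) = Pow(Add(-22, 248), 2) = Pow(226, 2) = 51076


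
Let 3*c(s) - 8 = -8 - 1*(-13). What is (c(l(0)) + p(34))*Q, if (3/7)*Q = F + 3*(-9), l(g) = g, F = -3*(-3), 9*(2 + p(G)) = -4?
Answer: -238/3 ≈ -79.333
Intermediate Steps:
p(G) = -22/9 (p(G) = -2 + (⅑)*(-4) = -2 - 4/9 = -22/9)
F = 9
Q = -42 (Q = 7*(9 + 3*(-9))/3 = 7*(9 - 27)/3 = (7/3)*(-18) = -42)
c(s) = 13/3 (c(s) = 8/3 + (-8 - 1*(-13))/3 = 8/3 + (-8 + 13)/3 = 8/3 + (⅓)*5 = 8/3 + 5/3 = 13/3)
(c(l(0)) + p(34))*Q = (13/3 - 22/9)*(-42) = (17/9)*(-42) = -238/3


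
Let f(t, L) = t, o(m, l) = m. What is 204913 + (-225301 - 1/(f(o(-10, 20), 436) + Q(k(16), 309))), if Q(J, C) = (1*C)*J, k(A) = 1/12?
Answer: -1284448/63 ≈ -20388.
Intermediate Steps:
k(A) = 1/12
Q(J, C) = C*J
204913 + (-225301 - 1/(f(o(-10, 20), 436) + Q(k(16), 309))) = 204913 + (-225301 - 1/(-10 + 309*(1/12))) = 204913 + (-225301 - 1/(-10 + 103/4)) = 204913 + (-225301 - 1/63/4) = 204913 + (-225301 - 1*4/63) = 204913 + (-225301 - 4/63) = 204913 - 14193967/63 = -1284448/63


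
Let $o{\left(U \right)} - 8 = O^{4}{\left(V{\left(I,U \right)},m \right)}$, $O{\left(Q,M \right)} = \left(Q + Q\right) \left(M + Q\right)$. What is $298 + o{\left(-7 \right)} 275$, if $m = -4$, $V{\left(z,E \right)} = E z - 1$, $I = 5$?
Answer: $18919194624002498$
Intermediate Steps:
$V{\left(z,E \right)} = -1 + E z$
$O{\left(Q,M \right)} = 2 Q \left(M + Q\right)$
$o{\left(U \right)} = 8 + 16 \left(-1 + 5 U\right)^{4} \left(-5 + 5 U\right)^{4}$ ($o{\left(U \right)} = 8 + \left(2 \left(-1 + U 5\right) \left(-4 + \left(-1 + U 5\right)\right)\right)^{4} = 8 + \left(2 \left(-1 + 5 U\right) \left(-4 + \left(-1 + 5 U\right)\right)\right)^{4} = 8 + \left(2 \left(-1 + 5 U\right) \left(-5 + 5 U\right)\right)^{4} = 8 + 16 \left(-1 + 5 U\right)^{4} \left(-5 + 5 U\right)^{4}$)
$298 + o{\left(-7 \right)} 275 = 298 + \left(8 + 10000 \left(-1 - 7\right)^{4} \left(-1 + 5 \left(-7\right)\right)^{4}\right) 275 = 298 + \left(8 + 10000 \left(-8\right)^{4} \left(-1 - 35\right)^{4}\right) 275 = 298 + \left(8 + 10000 \cdot 4096 \left(-36\right)^{4}\right) 275 = 298 + \left(8 + 10000 \cdot 4096 \cdot 1679616\right) 275 = 298 + \left(8 + 68797071360000\right) 275 = 298 + 68797071360008 \cdot 275 = 298 + 18919194624002200 = 18919194624002498$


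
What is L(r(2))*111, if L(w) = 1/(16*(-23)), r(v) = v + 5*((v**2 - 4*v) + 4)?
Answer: -111/368 ≈ -0.30163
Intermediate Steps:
r(v) = 20 - 19*v + 5*v**2 (r(v) = v + 5*(4 + v**2 - 4*v) = v + (20 - 20*v + 5*v**2) = 20 - 19*v + 5*v**2)
L(w) = -1/368 (L(w) = (1/16)*(-1/23) = -1/368)
L(r(2))*111 = -1/368*111 = -111/368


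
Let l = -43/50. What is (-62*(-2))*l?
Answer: -2666/25 ≈ -106.64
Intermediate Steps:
l = -43/50 (l = -43*1/50 = -43/50 ≈ -0.86000)
(-62*(-2))*l = -62*(-2)*(-43/50) = 124*(-43/50) = -2666/25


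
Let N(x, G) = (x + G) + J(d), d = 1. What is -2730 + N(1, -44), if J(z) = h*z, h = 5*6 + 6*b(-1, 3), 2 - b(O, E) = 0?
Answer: -2731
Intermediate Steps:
b(O, E) = 2 (b(O, E) = 2 - 1*0 = 2 + 0 = 2)
h = 42 (h = 5*6 + 6*2 = 30 + 12 = 42)
J(z) = 42*z
N(x, G) = 42 + G + x (N(x, G) = (x + G) + 42*1 = (G + x) + 42 = 42 + G + x)
-2730 + N(1, -44) = -2730 + (42 - 44 + 1) = -2730 - 1 = -2731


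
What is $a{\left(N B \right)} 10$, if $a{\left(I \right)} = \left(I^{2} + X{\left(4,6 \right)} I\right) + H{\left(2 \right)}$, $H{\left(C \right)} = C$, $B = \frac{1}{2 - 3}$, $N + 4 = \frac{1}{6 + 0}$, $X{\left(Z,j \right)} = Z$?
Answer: $\frac{5765}{18} \approx 320.28$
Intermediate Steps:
$N = - \frac{23}{6}$ ($N = -4 + \frac{1}{6 + 0} = -4 + \frac{1}{6} = - \frac{23}{6} \approx -3.8333$)
$B = -1$ ($B = \frac{1}{-1} = -1$)
$a{\left(I \right)} = 2 + I^{2} + 4 I$ ($a{\left(I \right)} = \left(I^{2} + 4 I\right) + 2 = 2 + I^{2} + 4 I$)
$a{\left(N B \right)} 10 = \left(2 + \left(\left(- \frac{23}{6}\right) \left(-1\right)\right)^{2} + 4 \left(\left(- \frac{23}{6}\right) \left(-1\right)\right)\right) 10 = \left(2 + \left(\frac{23}{6}\right)^{2} + 4 \cdot \frac{23}{6}\right) 10 = \left(2 + \frac{529}{36} + \frac{46}{3}\right) 10 = \frac{1153}{36} \cdot 10 = \frac{5765}{18}$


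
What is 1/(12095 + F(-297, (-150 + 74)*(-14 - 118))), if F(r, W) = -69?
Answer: 1/12026 ≈ 8.3153e-5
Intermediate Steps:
1/(12095 + F(-297, (-150 + 74)*(-14 - 118))) = 1/(12095 - 69) = 1/12026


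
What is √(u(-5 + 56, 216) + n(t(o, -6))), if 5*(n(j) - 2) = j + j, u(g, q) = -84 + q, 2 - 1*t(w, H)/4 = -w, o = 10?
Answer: √3830/5 ≈ 12.377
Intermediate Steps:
t(w, H) = 8 + 4*w (t(w, H) = 8 - (-4)*w = 8 + 4*w)
n(j) = 2 + 2*j/5 (n(j) = 2 + (j + j)/5 = 2 + (2*j)/5 = 2 + 2*j/5)
√(u(-5 + 56, 216) + n(t(o, -6))) = √((-84 + 216) + (2 + 2*(8 + 4*10)/5)) = √(132 + (2 + 2*(8 + 40)/5)) = √(132 + (2 + (⅖)*48)) = √(132 + (2 + 96/5)) = √(132 + 106/5) = √(766/5) = √3830/5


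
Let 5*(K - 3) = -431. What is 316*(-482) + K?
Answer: -761976/5 ≈ -1.5240e+5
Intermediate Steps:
K = -416/5 (K = 3 + (⅕)*(-431) = 3 - 431/5 = -416/5 ≈ -83.200)
316*(-482) + K = 316*(-482) - 416/5 = -152312 - 416/5 = -761976/5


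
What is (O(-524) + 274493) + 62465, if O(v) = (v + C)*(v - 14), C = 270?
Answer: 473610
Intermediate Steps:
O(v) = (-14 + v)*(270 + v) (O(v) = (v + 270)*(v - 14) = (270 + v)*(-14 + v) = (-14 + v)*(270 + v))
(O(-524) + 274493) + 62465 = ((-3780 + (-524)² + 256*(-524)) + 274493) + 62465 = ((-3780 + 274576 - 134144) + 274493) + 62465 = (136652 + 274493) + 62465 = 411145 + 62465 = 473610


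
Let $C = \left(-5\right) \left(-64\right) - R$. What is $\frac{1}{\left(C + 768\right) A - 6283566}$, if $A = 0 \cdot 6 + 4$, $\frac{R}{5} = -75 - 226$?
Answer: $- \frac{1}{6273194} \approx -1.5941 \cdot 10^{-7}$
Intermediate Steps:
$R = -1505$ ($R = 5 \left(-75 - 226\right) = 5 \left(-301\right) = -1505$)
$A = 4$ ($A = 0 + 4 = 4$)
$C = 1825$ ($C = \left(-5\right) \left(-64\right) - -1505 = 320 + 1505 = 1825$)
$\frac{1}{\left(C + 768\right) A - 6283566} = \frac{1}{\left(1825 + 768\right) 4 - 6283566} = \frac{1}{2593 \cdot 4 - 6283566} = \frac{1}{10372 - 6283566} = \frac{1}{-6273194} = - \frac{1}{6273194}$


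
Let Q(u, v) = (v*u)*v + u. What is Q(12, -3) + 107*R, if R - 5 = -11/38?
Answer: 23713/38 ≈ 624.03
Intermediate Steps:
Q(u, v) = u + u*v² (Q(u, v) = (u*v)*v + u = u*v² + u = u + u*v²)
R = 179/38 (R = 5 - 11/38 = 179/38 ≈ 4.7105)
Q(12, -3) + 107*R = 12*(1 + (-3)²) + 107*(179/38) = 12*(1 + 9) + 19153/38 = 12*10 + 19153/38 = 120 + 19153/38 = 23713/38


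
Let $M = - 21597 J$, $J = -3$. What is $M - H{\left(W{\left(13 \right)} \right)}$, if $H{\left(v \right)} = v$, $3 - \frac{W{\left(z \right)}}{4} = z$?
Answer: $64831$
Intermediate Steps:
$W{\left(z \right)} = 12 - 4 z$
$M = 64791$ ($M = \left(-21597\right) \left(-3\right) = 64791$)
$M - H{\left(W{\left(13 \right)} \right)} = 64791 - \left(12 - 52\right) = 64791 - -40 = 64791 + 40 = 64831$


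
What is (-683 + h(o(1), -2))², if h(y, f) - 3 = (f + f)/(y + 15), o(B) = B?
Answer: 7403841/16 ≈ 4.6274e+5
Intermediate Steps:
h(y, f) = 3 + 2*f/(15 + y) (h(y, f) = 3 + (f + f)/(y + 15) = 3 + (2*f)/(15 + y) = 3 + 2*f/(15 + y))
(-683 + h(o(1), -2))² = (-683 + (45 + 2*(-2) + 3*1)/(15 + 1))² = (-683 + (45 - 4 + 3)/16)² = (-683 + (1/16)*44)² = (-683 + 11/4)² = (-2721/4)² = 7403841/16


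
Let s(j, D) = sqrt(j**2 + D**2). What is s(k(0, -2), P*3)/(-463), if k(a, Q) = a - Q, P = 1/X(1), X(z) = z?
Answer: -sqrt(13)/463 ≈ -0.0077874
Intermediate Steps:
P = 1 (P = 1/1 = 1)
s(j, D) = sqrt(D**2 + j**2)
s(k(0, -2), P*3)/(-463) = sqrt((1*3)**2 + (0 - 1*(-2))**2)/(-463) = sqrt(3**2 + (0 + 2)**2)*(-1/463) = sqrt(9 + 2**2)*(-1/463) = sqrt(9 + 4)*(-1/463) = sqrt(13)*(-1/463) = -sqrt(13)/463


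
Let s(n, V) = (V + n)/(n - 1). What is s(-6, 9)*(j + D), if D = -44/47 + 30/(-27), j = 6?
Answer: -1672/987 ≈ -1.6940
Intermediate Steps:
s(n, V) = (V + n)/(-1 + n)
D = -866/423 (D = -44*1/47 + 30*(-1/27) = -44/47 - 10/9 = -866/423 ≈ -2.0473)
s(-6, 9)*(j + D) = ((9 - 6)/(-1 - 6))*(6 - 866/423) = (3/(-7))*(1672/423) = -1/7*3*(1672/423) = -3/7*1672/423 = -1672/987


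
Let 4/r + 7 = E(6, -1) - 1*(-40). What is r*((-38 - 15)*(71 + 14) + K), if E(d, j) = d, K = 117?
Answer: -17552/39 ≈ -450.05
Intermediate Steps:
r = 4/39 (r = 4/(-7 + (6 - 1*(-40))) = 4/(-7 + (6 + 40)) = 4/(-7 + 46) = 4/39 ≈ 0.10256)
r*((-38 - 15)*(71 + 14) + K) = 4*((-38 - 15)*(71 + 14) + 117)/39 = 4*(-53*85 + 117)/39 = 4*(-4505 + 117)/39 = (4/39)*(-4388) = -17552/39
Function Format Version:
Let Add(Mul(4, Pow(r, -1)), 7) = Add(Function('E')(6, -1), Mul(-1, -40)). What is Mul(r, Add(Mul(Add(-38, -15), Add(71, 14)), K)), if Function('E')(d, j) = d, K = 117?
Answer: Rational(-17552, 39) ≈ -450.05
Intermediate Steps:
r = Rational(4, 39) (r = Mul(4, Pow(Add(-7, Add(6, Mul(-1, -40))), -1)) = Mul(4, Pow(Add(-7, Add(6, 40)), -1)) = Mul(4, Pow(Add(-7, 46), -1)) = Mul(4, Pow(39, -1)) = Mul(4, Rational(1, 39)) = Rational(4, 39) ≈ 0.10256)
Mul(r, Add(Mul(Add(-38, -15), Add(71, 14)), K)) = Mul(Rational(4, 39), Add(Mul(Add(-38, -15), Add(71, 14)), 117)) = Mul(Rational(4, 39), Add(Mul(-53, 85), 117)) = Mul(Rational(4, 39), Add(-4505, 117)) = Mul(Rational(4, 39), -4388) = Rational(-17552, 39)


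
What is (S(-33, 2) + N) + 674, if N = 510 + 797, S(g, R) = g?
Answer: 1948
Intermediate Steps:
N = 1307
(S(-33, 2) + N) + 674 = (-33 + 1307) + 674 = 1274 + 674 = 1948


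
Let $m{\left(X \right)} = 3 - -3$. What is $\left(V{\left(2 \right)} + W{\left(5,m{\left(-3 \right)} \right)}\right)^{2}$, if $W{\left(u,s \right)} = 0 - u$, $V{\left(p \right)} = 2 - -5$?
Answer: $4$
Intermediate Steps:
$V{\left(p \right)} = 7$ ($V{\left(p \right)} = 2 + 5 = 7$)
$m{\left(X \right)} = 6$ ($m{\left(X \right)} = 3 + 3 = 6$)
$W{\left(u,s \right)} = - u$
$\left(V{\left(2 \right)} + W{\left(5,m{\left(-3 \right)} \right)}\right)^{2} = \left(7 - 5\right)^{2} = 2^{2} = 4$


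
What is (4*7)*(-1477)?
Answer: -41356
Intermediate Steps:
(4*7)*(-1477) = 28*(-1477) = -41356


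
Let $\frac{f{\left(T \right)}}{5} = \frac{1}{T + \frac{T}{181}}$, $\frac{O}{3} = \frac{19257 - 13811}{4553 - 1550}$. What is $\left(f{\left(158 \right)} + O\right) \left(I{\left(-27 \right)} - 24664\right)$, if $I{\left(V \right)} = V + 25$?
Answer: $- \frac{21347078703}{158158} \approx -1.3497 \cdot 10^{5}$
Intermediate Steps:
$O = \frac{778}{143}$ ($O = 3 \frac{19257 - 13811}{4553 - 1550} = 3 \cdot \frac{5446}{3003} = 3 \cdot 5446 \cdot \frac{1}{3003} = 3 \cdot \frac{778}{429} = \frac{778}{143} \approx 5.4406$)
$I{\left(V \right)} = 25 + V$
$f{\left(T \right)} = \frac{905}{182 T}$ ($f{\left(T \right)} = \frac{5}{T + \frac{T}{181}} = \frac{5}{\frac{182}{181} T} = 5 \frac{181}{182 T} = \frac{905}{182 T}$)
$\left(f{\left(158 \right)} + O\right) \left(I{\left(-27 \right)} - 24664\right) = \left(\frac{905}{182 \cdot 158} + \frac{778}{143}\right) \left(\left(25 - 27\right) - 24664\right) = \left(\frac{905}{182} \cdot \frac{1}{158} + \frac{778}{143}\right) \left(-2 - 24664\right) = \left(\frac{905}{28756} + \frac{778}{143}\right) \left(-24666\right) = \frac{1730891}{316316} \left(-24666\right) = - \frac{21347078703}{158158}$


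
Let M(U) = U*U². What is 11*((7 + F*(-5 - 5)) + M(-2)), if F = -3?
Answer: 319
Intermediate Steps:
M(U) = U³
11*((7 + F*(-5 - 5)) + M(-2)) = 11*((7 - 3*(-5 - 5)) + (-2)³) = 11*((7 - 3*(-10)) - 8) = 11*((7 + 30) - 8) = 11*(37 - 8) = 11*29 = 319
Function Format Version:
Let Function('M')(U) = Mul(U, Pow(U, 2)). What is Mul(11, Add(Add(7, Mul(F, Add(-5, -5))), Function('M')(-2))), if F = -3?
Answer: 319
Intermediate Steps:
Function('M')(U) = Pow(U, 3)
Mul(11, Add(Add(7, Mul(F, Add(-5, -5))), Function('M')(-2))) = Mul(11, Add(Add(7, Mul(-3, Add(-5, -5))), Pow(-2, 3))) = Mul(11, Add(Add(7, Mul(-3, -10)), -8)) = Mul(11, Add(Add(7, 30), -8)) = Mul(11, Add(37, -8)) = Mul(11, 29) = 319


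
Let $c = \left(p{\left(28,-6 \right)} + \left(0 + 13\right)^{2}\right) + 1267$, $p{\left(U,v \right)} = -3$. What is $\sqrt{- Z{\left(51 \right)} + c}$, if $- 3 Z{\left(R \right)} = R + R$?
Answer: $3 \sqrt{163} \approx 38.301$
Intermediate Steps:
$c = 1433$ ($c = \left(-3 + \left(0 + 13\right)^{2}\right) + 1267 = \left(-3 + 13^{2}\right) + 1267 = \left(-3 + 169\right) + 1267 = 166 + 1267 = 1433$)
$Z{\left(R \right)} = - \frac{2 R}{3}$ ($Z{\left(R \right)} = - \frac{R + R}{3} = - \frac{2 R}{3}$)
$\sqrt{- Z{\left(51 \right)} + c} = \sqrt{- \frac{\left(-2\right) 51}{3} + 1433} = \sqrt{\left(-1\right) \left(-34\right) + 1433} = \sqrt{34 + 1433} = \sqrt{1467} = 3 \sqrt{163}$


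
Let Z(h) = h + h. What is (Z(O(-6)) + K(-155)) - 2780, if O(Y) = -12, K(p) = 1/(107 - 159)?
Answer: -145809/52 ≈ -2804.0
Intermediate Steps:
K(p) = -1/52 (K(p) = 1/(-52) = -1/52)
Z(h) = 2*h
(Z(O(-6)) + K(-155)) - 2780 = (2*(-12) - 1/52) - 2780 = (-24 - 1/52) - 2780 = -1249/52 - 2780 = -145809/52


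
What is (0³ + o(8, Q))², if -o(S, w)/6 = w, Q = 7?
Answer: 1764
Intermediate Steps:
o(S, w) = -6*w
(0³ + o(8, Q))² = (0³ - 6*7)² = (0 - 42)² = (-42)² = 1764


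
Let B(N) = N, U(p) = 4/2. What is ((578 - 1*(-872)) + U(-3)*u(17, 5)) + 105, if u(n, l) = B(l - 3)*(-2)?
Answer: 1547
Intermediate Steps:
U(p) = 2 (U(p) = 4*(½) = 2)
u(n, l) = 6 - 2*l (u(n, l) = (l - 3)*(-2) = (-3 + l)*(-2) = 6 - 2*l)
((578 - 1*(-872)) + U(-3)*u(17, 5)) + 105 = ((578 - 1*(-872)) + 2*(6 - 2*5)) + 105 = ((578 + 872) + 2*(6 - 10)) + 105 = (1450 + 2*(-4)) + 105 = (1450 - 8) + 105 = 1442 + 105 = 1547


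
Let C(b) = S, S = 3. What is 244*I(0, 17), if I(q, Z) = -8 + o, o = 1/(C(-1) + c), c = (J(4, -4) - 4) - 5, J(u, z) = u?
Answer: -2074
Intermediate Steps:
C(b) = 3
c = -5 (c = (4 - 4) - 5 = 0 - 5 = -5)
o = -½ (o = 1/(3 - 5) = 1/(-2) = -½ ≈ -0.50000)
I(q, Z) = -17/2 (I(q, Z) = -8 - ½ = -17/2)
244*I(0, 17) = 244*(-17/2) = -2074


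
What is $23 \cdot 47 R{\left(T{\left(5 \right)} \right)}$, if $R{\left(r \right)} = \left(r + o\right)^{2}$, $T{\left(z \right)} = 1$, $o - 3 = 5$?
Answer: $87561$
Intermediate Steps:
$o = 8$ ($o = 3 + 5 = 8$)
$R{\left(r \right)} = \left(8 + r\right)^{2}$ ($R{\left(r \right)} = \left(r + 8\right)^{2} = \left(8 + r\right)^{2}$)
$23 \cdot 47 R{\left(T{\left(5 \right)} \right)} = 23 \cdot 47 \left(8 + 1\right)^{2} = 1081 \cdot 9^{2} = 1081 \cdot 81 = 87561$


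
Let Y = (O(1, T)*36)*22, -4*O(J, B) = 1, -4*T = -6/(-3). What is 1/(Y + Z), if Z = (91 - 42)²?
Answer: 1/2203 ≈ 0.00045393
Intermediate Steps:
T = -½ (T = -(-3)/(2*(-3)) = -(-3)*(-1)/(2*3) = -¼*2 = -½ ≈ -0.50000)
O(J, B) = -¼ (O(J, B) = -¼*1 = -¼)
Y = -198 (Y = -¼*36*22 = -9*22 = -198)
Z = 2401 (Z = 49² = 2401)
1/(Y + Z) = 1/(-198 + 2401) = 1/2203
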